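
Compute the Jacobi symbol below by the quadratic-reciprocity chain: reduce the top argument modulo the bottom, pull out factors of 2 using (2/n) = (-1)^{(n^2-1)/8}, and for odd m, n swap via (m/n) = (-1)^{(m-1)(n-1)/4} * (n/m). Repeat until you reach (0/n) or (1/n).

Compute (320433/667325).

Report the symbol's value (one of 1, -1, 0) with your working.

1

reciprocity: (320433/667325) = +1·(667325/320433) since 320433 mod 4 = 1, 667325 mod 4 = 1; sign now +1
(667325/320433) = (26459/320433)   [reduce mod 320433]
reciprocity: (26459/320433) = +1·(320433/26459) since 26459 mod 4 = 3, 320433 mod 4 = 1; sign now +1
(320433/26459) = (2925/26459)   [reduce mod 26459]
reciprocity: (2925/26459) = +1·(26459/2925) since 2925 mod 4 = 1, 26459 mod 4 = 3; sign now +1
(26459/2925) = (134/2925)   [reduce mod 2925]
134 = 2^1·67; (2/2925) = -1 since 2925 mod 8 = 5, so (134/2925) = (-1)^1·(67/2925); sign now -1
reciprocity: (67/2925) = +1·(2925/67) since 67 mod 4 = 3, 2925 mod 4 = 1; sign now -1
(2925/67) = (44/67)   [reduce mod 67]
44 = 2^2·11; (2/67) = -1 since 67 mod 8 = 3, so (44/67) = (-1)^2·(11/67); sign now -1
reciprocity: (11/67) = -1·(67/11) since 11 mod 4 = 3, 67 mod 4 = 3; sign now +1
(67/11) = (1/11)   [reduce mod 11]
(1/11) = 1; final value = sign = +1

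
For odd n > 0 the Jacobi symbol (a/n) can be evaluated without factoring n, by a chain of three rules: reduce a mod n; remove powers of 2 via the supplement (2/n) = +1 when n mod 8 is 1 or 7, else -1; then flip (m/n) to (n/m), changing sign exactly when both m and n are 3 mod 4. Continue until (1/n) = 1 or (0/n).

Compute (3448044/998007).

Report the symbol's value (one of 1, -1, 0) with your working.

0

(3448044/998007) = (454023/998007)   [reduce mod 998007]
reciprocity: (454023/998007) = -1·(998007/454023) since 454023 mod 4 = 3, 998007 mod 4 = 3; sign now -1
(998007/454023) = (89961/454023)   [reduce mod 454023]
reciprocity: (89961/454023) = +1·(454023/89961) since 89961 mod 4 = 1, 454023 mod 4 = 3; sign now -1
(454023/89961) = (4218/89961)   [reduce mod 89961]
4218 = 2^1·2109; (2/89961) = +1 since 89961 mod 8 = 1, so (4218/89961) = (+1)^1·(2109/89961); sign now -1
reciprocity: (2109/89961) = +1·(89961/2109) since 2109 mod 4 = 1, 89961 mod 4 = 1; sign now -1
(89961/2109) = (1383/2109)   [reduce mod 2109]
reciprocity: (1383/2109) = +1·(2109/1383) since 1383 mod 4 = 3, 2109 mod 4 = 1; sign now -1
(2109/1383) = (726/1383)   [reduce mod 1383]
726 = 2^1·363; (2/1383) = +1 since 1383 mod 8 = 7, so (726/1383) = (+1)^1·(363/1383); sign now -1
reciprocity: (363/1383) = -1·(1383/363) since 363 mod 4 = 3, 1383 mod 4 = 3; sign now +1
(1383/363) = (294/363)   [reduce mod 363]
294 = 2^1·147; (2/363) = -1 since 363 mod 8 = 3, so (294/363) = (-1)^1·(147/363); sign now -1
reciprocity: (147/363) = -1·(363/147) since 147 mod 4 = 3, 363 mod 4 = 3; sign now +1
(363/147) = (69/147)   [reduce mod 147]
reciprocity: (69/147) = +1·(147/69) since 69 mod 4 = 1, 147 mod 4 = 3; sign now +1
(147/69) = (9/69)   [reduce mod 69]
reciprocity: (9/69) = +1·(69/9) since 9 mod 4 = 1, 69 mod 4 = 1; sign now +1
(69/9) = (6/9)   [reduce mod 9]
6 = 2^1·3; (2/9) = +1 since 9 mod 8 = 1, so (6/9) = (+1)^1·(3/9); sign now +1
reciprocity: (3/9) = +1·(9/3) since 3 mod 4 = 3, 9 mod 4 = 1; sign now +1
(9/3) = (0/3)   [reduce mod 3]
(0/3) = 0   [gcd(a, n) > 1]; final value = 0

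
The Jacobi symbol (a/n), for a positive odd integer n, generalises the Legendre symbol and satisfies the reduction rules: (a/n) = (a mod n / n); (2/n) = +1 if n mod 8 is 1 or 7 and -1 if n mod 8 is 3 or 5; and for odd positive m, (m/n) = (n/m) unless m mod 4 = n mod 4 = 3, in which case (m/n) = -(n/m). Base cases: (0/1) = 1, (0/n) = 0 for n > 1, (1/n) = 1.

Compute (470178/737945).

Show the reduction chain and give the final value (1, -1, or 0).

factor out 2^1: 470178 = 2^1·235089; with 737945 mod 8 = 1, (2/737945) = +1; sign now +1; continue with (235089/737945)
flip (235089/737945) -> (737945/235089): both odd, 235089 mod 4 = 1, 737945 mod 4 = 1, so the flip contributes +1; sign now +1
(737945/235089): 737945 mod 235089 = 32678, so (737945/235089) = (32678/235089)
factor out 2^1: 32678 = 2^1·16339; with 235089 mod 8 = 1, (2/235089) = +1; sign now +1; continue with (16339/235089)
flip (16339/235089) -> (235089/16339): both odd, 16339 mod 4 = 3, 235089 mod 4 = 1, so the flip contributes +1; sign now +1
(235089/16339): 235089 mod 16339 = 6343, so (235089/16339) = (6343/16339)
flip (6343/16339) -> (16339/6343): both odd, 6343 mod 4 = 3, 16339 mod 4 = 3, so the flip contributes -1; sign now -1
(16339/6343): 16339 mod 6343 = 3653, so (16339/6343) = (3653/6343)
flip (3653/6343) -> (6343/3653): both odd, 3653 mod 4 = 1, 6343 mod 4 = 3, so the flip contributes +1; sign now -1
(6343/3653): 6343 mod 3653 = 2690, so (6343/3653) = (2690/3653)
factor out 2^1: 2690 = 2^1·1345; with 3653 mod 8 = 5, (2/3653) = -1; sign now +1; continue with (1345/3653)
flip (1345/3653) -> (3653/1345): both odd, 1345 mod 4 = 1, 3653 mod 4 = 1, so the flip contributes +1; sign now +1
(3653/1345): 3653 mod 1345 = 963, so (3653/1345) = (963/1345)
flip (963/1345) -> (1345/963): both odd, 963 mod 4 = 3, 1345 mod 4 = 1, so the flip contributes +1; sign now +1
(1345/963): 1345 mod 963 = 382, so (1345/963) = (382/963)
factor out 2^1: 382 = 2^1·191; with 963 mod 8 = 3, (2/963) = -1; sign now -1; continue with (191/963)
flip (191/963) -> (963/191): both odd, 191 mod 4 = 3, 963 mod 4 = 3, so the flip contributes -1; sign now +1
(963/191): 963 mod 191 = 8, so (963/191) = (8/191)
factor out 2^3: 8 = 2^3·1; with 191 mod 8 = 7, (2/191) = +1; sign now +1; continue with (1/191)
reached (1/191) = 1, so the symbol is +1

1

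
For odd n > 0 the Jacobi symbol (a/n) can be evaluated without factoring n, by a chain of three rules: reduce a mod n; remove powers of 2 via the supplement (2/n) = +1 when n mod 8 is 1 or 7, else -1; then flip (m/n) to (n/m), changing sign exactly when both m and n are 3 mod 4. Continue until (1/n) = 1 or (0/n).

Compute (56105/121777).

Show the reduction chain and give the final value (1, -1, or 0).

-1

reciprocity: (56105/121777) = +1·(121777/56105) since 56105 mod 4 = 1, 121777 mod 4 = 1; sign now +1
(121777/56105) = (9567/56105)   [reduce mod 56105]
reciprocity: (9567/56105) = +1·(56105/9567) since 9567 mod 4 = 3, 56105 mod 4 = 1; sign now +1
(56105/9567) = (8270/9567)   [reduce mod 9567]
8270 = 2^1·4135; (2/9567) = +1 since 9567 mod 8 = 7, so (8270/9567) = (+1)^1·(4135/9567); sign now +1
reciprocity: (4135/9567) = -1·(9567/4135) since 4135 mod 4 = 3, 9567 mod 4 = 3; sign now -1
(9567/4135) = (1297/4135)   [reduce mod 4135]
reciprocity: (1297/4135) = +1·(4135/1297) since 1297 mod 4 = 1, 4135 mod 4 = 3; sign now -1
(4135/1297) = (244/1297)   [reduce mod 1297]
244 = 2^2·61; (2/1297) = +1 since 1297 mod 8 = 1, so (244/1297) = (+1)^2·(61/1297); sign now -1
reciprocity: (61/1297) = +1·(1297/61) since 61 mod 4 = 1, 1297 mod 4 = 1; sign now -1
(1297/61) = (16/61)   [reduce mod 61]
16 = 2^4·1; (2/61) = -1 since 61 mod 8 = 5, so (16/61) = (-1)^4·(1/61); sign now -1
(1/61) = 1; final value = sign = -1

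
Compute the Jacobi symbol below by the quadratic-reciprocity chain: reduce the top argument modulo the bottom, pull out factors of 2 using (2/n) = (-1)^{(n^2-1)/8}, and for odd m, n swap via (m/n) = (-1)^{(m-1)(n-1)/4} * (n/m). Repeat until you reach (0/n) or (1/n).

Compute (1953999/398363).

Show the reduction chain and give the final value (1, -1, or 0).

(1953999/398363): 1953999 mod 398363 = 360547, so (1953999/398363) = (360547/398363)
flip (360547/398363) -> (398363/360547): both odd, 360547 mod 4 = 3, 398363 mod 4 = 3, so the flip contributes -1; sign now -1
(398363/360547): 398363 mod 360547 = 37816, so (398363/360547) = (37816/360547)
factor out 2^3: 37816 = 2^3·4727; with 360547 mod 8 = 3, (2/360547) = -1; sign now +1; continue with (4727/360547)
flip (4727/360547) -> (360547/4727): both odd, 4727 mod 4 = 3, 360547 mod 4 = 3, so the flip contributes -1; sign now -1
(360547/4727): 360547 mod 4727 = 1295, so (360547/4727) = (1295/4727)
flip (1295/4727) -> (4727/1295): both odd, 1295 mod 4 = 3, 4727 mod 4 = 3, so the flip contributes -1; sign now +1
(4727/1295): 4727 mod 1295 = 842, so (4727/1295) = (842/1295)
factor out 2^1: 842 = 2^1·421; with 1295 mod 8 = 7, (2/1295) = +1; sign now +1; continue with (421/1295)
flip (421/1295) -> (1295/421): both odd, 421 mod 4 = 1, 1295 mod 4 = 3, so the flip contributes +1; sign now +1
(1295/421): 1295 mod 421 = 32, so (1295/421) = (32/421)
factor out 2^5: 32 = 2^5·1; with 421 mod 8 = 5, (2/421) = -1; sign now -1; continue with (1/421)
reached (1/421) = 1, so the symbol is -1

-1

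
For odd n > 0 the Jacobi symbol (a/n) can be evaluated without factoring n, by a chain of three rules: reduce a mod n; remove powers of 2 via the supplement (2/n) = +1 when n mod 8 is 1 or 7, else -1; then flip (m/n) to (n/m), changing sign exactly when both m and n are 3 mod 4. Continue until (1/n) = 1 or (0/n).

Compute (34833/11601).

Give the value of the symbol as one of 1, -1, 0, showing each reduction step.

0

(34833/11601) = (30/11601)   [reduce mod 11601]
30 = 2^1·15; (2/11601) = +1 since 11601 mod 8 = 1, so (30/11601) = (+1)^1·(15/11601); sign now +1
reciprocity: (15/11601) = +1·(11601/15) since 15 mod 4 = 3, 11601 mod 4 = 1; sign now +1
(11601/15) = (6/15)   [reduce mod 15]
6 = 2^1·3; (2/15) = +1 since 15 mod 8 = 7, so (6/15) = (+1)^1·(3/15); sign now +1
reciprocity: (3/15) = -1·(15/3) since 3 mod 4 = 3, 15 mod 4 = 3; sign now -1
(15/3) = (0/3)   [reduce mod 3]
(0/3) = 0   [gcd(a, n) > 1]; final value = 0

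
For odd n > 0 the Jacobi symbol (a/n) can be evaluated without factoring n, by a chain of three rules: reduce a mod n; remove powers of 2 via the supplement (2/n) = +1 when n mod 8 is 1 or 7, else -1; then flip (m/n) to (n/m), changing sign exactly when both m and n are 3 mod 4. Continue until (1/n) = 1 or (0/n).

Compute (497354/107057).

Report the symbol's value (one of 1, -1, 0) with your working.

1

(497354/107057) = (69126/107057)   [reduce mod 107057]
69126 = 2^1·34563; (2/107057) = +1 since 107057 mod 8 = 1, so (69126/107057) = (+1)^1·(34563/107057); sign now +1
reciprocity: (34563/107057) = +1·(107057/34563) since 34563 mod 4 = 3, 107057 mod 4 = 1; sign now +1
(107057/34563) = (3368/34563)   [reduce mod 34563]
3368 = 2^3·421; (2/34563) = -1 since 34563 mod 8 = 3, so (3368/34563) = (-1)^3·(421/34563); sign now -1
reciprocity: (421/34563) = +1·(34563/421) since 421 mod 4 = 1, 34563 mod 4 = 3; sign now -1
(34563/421) = (41/421)   [reduce mod 421]
reciprocity: (41/421) = +1·(421/41) since 41 mod 4 = 1, 421 mod 4 = 1; sign now -1
(421/41) = (11/41)   [reduce mod 41]
reciprocity: (11/41) = +1·(41/11) since 11 mod 4 = 3, 41 mod 4 = 1; sign now -1
(41/11) = (8/11)   [reduce mod 11]
8 = 2^3·1; (2/11) = -1 since 11 mod 8 = 3, so (8/11) = (-1)^3·(1/11); sign now +1
(1/11) = 1; final value = sign = +1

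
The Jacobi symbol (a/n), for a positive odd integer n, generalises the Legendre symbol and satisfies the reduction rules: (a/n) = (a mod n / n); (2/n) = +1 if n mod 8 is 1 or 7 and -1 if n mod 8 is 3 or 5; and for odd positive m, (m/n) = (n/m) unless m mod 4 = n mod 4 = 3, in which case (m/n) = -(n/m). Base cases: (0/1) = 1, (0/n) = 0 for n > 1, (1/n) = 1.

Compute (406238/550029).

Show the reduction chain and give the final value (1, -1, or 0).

factor out 2^1: 406238 = 2^1·203119; with 550029 mod 8 = 5, (2/550029) = -1; sign now -1; continue with (203119/550029)
flip (203119/550029) -> (550029/203119): both odd, 203119 mod 4 = 3, 550029 mod 4 = 1, so the flip contributes +1; sign now -1
(550029/203119): 550029 mod 203119 = 143791, so (550029/203119) = (143791/203119)
flip (143791/203119) -> (203119/143791): both odd, 143791 mod 4 = 3, 203119 mod 4 = 3, so the flip contributes -1; sign now +1
(203119/143791): 203119 mod 143791 = 59328, so (203119/143791) = (59328/143791)
factor out 2^6: 59328 = 2^6·927; with 143791 mod 8 = 7, (2/143791) = +1; sign now +1; continue with (927/143791)
flip (927/143791) -> (143791/927): both odd, 927 mod 4 = 3, 143791 mod 4 = 3, so the flip contributes -1; sign now -1
(143791/927): 143791 mod 927 = 106, so (143791/927) = (106/927)
factor out 2^1: 106 = 2^1·53; with 927 mod 8 = 7, (2/927) = +1; sign now -1; continue with (53/927)
flip (53/927) -> (927/53): both odd, 53 mod 4 = 1, 927 mod 4 = 3, so the flip contributes +1; sign now -1
(927/53): 927 mod 53 = 26, so (927/53) = (26/53)
factor out 2^1: 26 = 2^1·13; with 53 mod 8 = 5, (2/53) = -1; sign now +1; continue with (13/53)
flip (13/53) -> (53/13): both odd, 13 mod 4 = 1, 53 mod 4 = 1, so the flip contributes +1; sign now +1
(53/13): 53 mod 13 = 1, so (53/13) = (1/13)
reached (1/13) = 1, so the symbol is +1

1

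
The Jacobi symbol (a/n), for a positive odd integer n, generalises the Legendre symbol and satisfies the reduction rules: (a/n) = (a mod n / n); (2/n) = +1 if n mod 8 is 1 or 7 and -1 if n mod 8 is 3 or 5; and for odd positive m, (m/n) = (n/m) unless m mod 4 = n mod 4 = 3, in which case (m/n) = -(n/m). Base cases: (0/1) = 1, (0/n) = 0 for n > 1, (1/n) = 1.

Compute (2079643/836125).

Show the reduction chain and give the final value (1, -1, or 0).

1

(2079643/836125): 2079643 mod 836125 = 407393, so (2079643/836125) = (407393/836125)
flip (407393/836125) -> (836125/407393): both odd, 407393 mod 4 = 1, 836125 mod 4 = 1, so the flip contributes +1; sign now +1
(836125/407393): 836125 mod 407393 = 21339, so (836125/407393) = (21339/407393)
flip (21339/407393) -> (407393/21339): both odd, 21339 mod 4 = 3, 407393 mod 4 = 1, so the flip contributes +1; sign now +1
(407393/21339): 407393 mod 21339 = 1952, so (407393/21339) = (1952/21339)
factor out 2^5: 1952 = 2^5·61; with 21339 mod 8 = 3, (2/21339) = -1; sign now -1; continue with (61/21339)
flip (61/21339) -> (21339/61): both odd, 61 mod 4 = 1, 21339 mod 4 = 3, so the flip contributes +1; sign now -1
(21339/61): 21339 mod 61 = 50, so (21339/61) = (50/61)
factor out 2^1: 50 = 2^1·25; with 61 mod 8 = 5, (2/61) = -1; sign now +1; continue with (25/61)
flip (25/61) -> (61/25): both odd, 25 mod 4 = 1, 61 mod 4 = 1, so the flip contributes +1; sign now +1
(61/25): 61 mod 25 = 11, so (61/25) = (11/25)
flip (11/25) -> (25/11): both odd, 11 mod 4 = 3, 25 mod 4 = 1, so the flip contributes +1; sign now +1
(25/11): 25 mod 11 = 3, so (25/11) = (3/11)
flip (3/11) -> (11/3): both odd, 3 mod 4 = 3, 11 mod 4 = 3, so the flip contributes -1; sign now -1
(11/3): 11 mod 3 = 2, so (11/3) = (2/3)
factor out 2^1: 2 = 2^1·1; with 3 mod 8 = 3, (2/3) = -1; sign now +1; continue with (1/3)
reached (1/3) = 1, so the symbol is +1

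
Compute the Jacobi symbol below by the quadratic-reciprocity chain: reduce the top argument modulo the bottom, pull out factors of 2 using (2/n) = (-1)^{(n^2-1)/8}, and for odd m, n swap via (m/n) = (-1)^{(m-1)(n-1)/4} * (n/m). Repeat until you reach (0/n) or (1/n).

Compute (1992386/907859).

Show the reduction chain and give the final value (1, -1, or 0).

(1992386/907859): 1992386 mod 907859 = 176668, so (1992386/907859) = (176668/907859)
factor out 2^2: 176668 = 2^2·44167; with 907859 mod 8 = 3, (2/907859) = -1; sign now +1; continue with (44167/907859)
flip (44167/907859) -> (907859/44167): both odd, 44167 mod 4 = 3, 907859 mod 4 = 3, so the flip contributes -1; sign now -1
(907859/44167): 907859 mod 44167 = 24519, so (907859/44167) = (24519/44167)
flip (24519/44167) -> (44167/24519): both odd, 24519 mod 4 = 3, 44167 mod 4 = 3, so the flip contributes -1; sign now +1
(44167/24519): 44167 mod 24519 = 19648, so (44167/24519) = (19648/24519)
factor out 2^6: 19648 = 2^6·307; with 24519 mod 8 = 7, (2/24519) = +1; sign now +1; continue with (307/24519)
flip (307/24519) -> (24519/307): both odd, 307 mod 4 = 3, 24519 mod 4 = 3, so the flip contributes -1; sign now -1
(24519/307): 24519 mod 307 = 266, so (24519/307) = (266/307)
factor out 2^1: 266 = 2^1·133; with 307 mod 8 = 3, (2/307) = -1; sign now +1; continue with (133/307)
flip (133/307) -> (307/133): both odd, 133 mod 4 = 1, 307 mod 4 = 3, so the flip contributes +1; sign now +1
(307/133): 307 mod 133 = 41, so (307/133) = (41/133)
flip (41/133) -> (133/41): both odd, 41 mod 4 = 1, 133 mod 4 = 1, so the flip contributes +1; sign now +1
(133/41): 133 mod 41 = 10, so (133/41) = (10/41)
factor out 2^1: 10 = 2^1·5; with 41 mod 8 = 1, (2/41) = +1; sign now +1; continue with (5/41)
flip (5/41) -> (41/5): both odd, 5 mod 4 = 1, 41 mod 4 = 1, so the flip contributes +1; sign now +1
(41/5): 41 mod 5 = 1, so (41/5) = (1/5)
reached (1/5) = 1, so the symbol is +1

1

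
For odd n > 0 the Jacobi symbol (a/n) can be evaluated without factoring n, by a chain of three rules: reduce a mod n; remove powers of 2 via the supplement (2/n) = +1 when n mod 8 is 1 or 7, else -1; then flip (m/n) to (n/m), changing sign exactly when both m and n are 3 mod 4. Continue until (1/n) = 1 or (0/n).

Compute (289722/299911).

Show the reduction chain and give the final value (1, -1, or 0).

0

289722 = 2^1·144861; (2/299911) = +1 since 299911 mod 8 = 7, so (289722/299911) = (+1)^1·(144861/299911); sign now +1
reciprocity: (144861/299911) = +1·(299911/144861) since 144861 mod 4 = 1, 299911 mod 4 = 3; sign now +1
(299911/144861) = (10189/144861)   [reduce mod 144861]
reciprocity: (10189/144861) = +1·(144861/10189) since 10189 mod 4 = 1, 144861 mod 4 = 1; sign now +1
(144861/10189) = (2215/10189)   [reduce mod 10189]
reciprocity: (2215/10189) = +1·(10189/2215) since 2215 mod 4 = 3, 10189 mod 4 = 1; sign now +1
(10189/2215) = (1329/2215)   [reduce mod 2215]
reciprocity: (1329/2215) = +1·(2215/1329) since 1329 mod 4 = 1, 2215 mod 4 = 3; sign now +1
(2215/1329) = (886/1329)   [reduce mod 1329]
886 = 2^1·443; (2/1329) = +1 since 1329 mod 8 = 1, so (886/1329) = (+1)^1·(443/1329); sign now +1
reciprocity: (443/1329) = +1·(1329/443) since 443 mod 4 = 3, 1329 mod 4 = 1; sign now +1
(1329/443) = (0/443)   [reduce mod 443]
(0/443) = 0   [gcd(a, n) > 1]; final value = 0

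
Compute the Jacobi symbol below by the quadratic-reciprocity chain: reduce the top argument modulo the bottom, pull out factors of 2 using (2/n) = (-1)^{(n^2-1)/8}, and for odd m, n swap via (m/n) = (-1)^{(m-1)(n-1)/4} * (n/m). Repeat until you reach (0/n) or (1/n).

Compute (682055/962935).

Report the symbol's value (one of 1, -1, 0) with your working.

flip (682055/962935) -> (962935/682055): both odd, 682055 mod 4 = 3, 962935 mod 4 = 3, so the flip contributes -1; sign now -1
(962935/682055): 962935 mod 682055 = 280880, so (962935/682055) = (280880/682055)
factor out 2^4: 280880 = 2^4·17555; with 682055 mod 8 = 7, (2/682055) = +1; sign now -1; continue with (17555/682055)
flip (17555/682055) -> (682055/17555): both odd, 17555 mod 4 = 3, 682055 mod 4 = 3, so the flip contributes -1; sign now +1
(682055/17555): 682055 mod 17555 = 14965, so (682055/17555) = (14965/17555)
flip (14965/17555) -> (17555/14965): both odd, 14965 mod 4 = 1, 17555 mod 4 = 3, so the flip contributes +1; sign now +1
(17555/14965): 17555 mod 14965 = 2590, so (17555/14965) = (2590/14965)
factor out 2^1: 2590 = 2^1·1295; with 14965 mod 8 = 5, (2/14965) = -1; sign now -1; continue with (1295/14965)
flip (1295/14965) -> (14965/1295): both odd, 1295 mod 4 = 3, 14965 mod 4 = 1, so the flip contributes +1; sign now -1
(14965/1295): 14965 mod 1295 = 720, so (14965/1295) = (720/1295)
factor out 2^4: 720 = 2^4·45; with 1295 mod 8 = 7, (2/1295) = +1; sign now -1; continue with (45/1295)
flip (45/1295) -> (1295/45): both odd, 45 mod 4 = 1, 1295 mod 4 = 3, so the flip contributes +1; sign now -1
(1295/45): 1295 mod 45 = 35, so (1295/45) = (35/45)
flip (35/45) -> (45/35): both odd, 35 mod 4 = 3, 45 mod 4 = 1, so the flip contributes +1; sign now -1
(45/35): 45 mod 35 = 10, so (45/35) = (10/35)
factor out 2^1: 10 = 2^1·5; with 35 mod 8 = 3, (2/35) = -1; sign now +1; continue with (5/35)
flip (5/35) -> (35/5): both odd, 5 mod 4 = 1, 35 mod 4 = 3, so the flip contributes +1; sign now +1
(35/5): 35 mod 5 = 0, so (35/5) = (0/5)
reached (0/5); gcd(a, n) > 1, so (0/5) = 0 and the symbol is 0

0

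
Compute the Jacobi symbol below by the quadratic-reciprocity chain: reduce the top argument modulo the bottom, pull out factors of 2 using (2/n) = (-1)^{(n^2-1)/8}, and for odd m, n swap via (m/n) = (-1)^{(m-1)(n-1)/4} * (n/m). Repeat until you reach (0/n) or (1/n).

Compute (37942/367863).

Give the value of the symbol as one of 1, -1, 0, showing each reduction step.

-1

factor out 2^1: 37942 = 2^1·18971; with 367863 mod 8 = 7, (2/367863) = +1; sign now +1; continue with (18971/367863)
flip (18971/367863) -> (367863/18971): both odd, 18971 mod 4 = 3, 367863 mod 4 = 3, so the flip contributes -1; sign now -1
(367863/18971): 367863 mod 18971 = 7414, so (367863/18971) = (7414/18971)
factor out 2^1: 7414 = 2^1·3707; with 18971 mod 8 = 3, (2/18971) = -1; sign now +1; continue with (3707/18971)
flip (3707/18971) -> (18971/3707): both odd, 3707 mod 4 = 3, 18971 mod 4 = 3, so the flip contributes -1; sign now -1
(18971/3707): 18971 mod 3707 = 436, so (18971/3707) = (436/3707)
factor out 2^2: 436 = 2^2·109; with 3707 mod 8 = 3, (2/3707) = -1; sign now -1; continue with (109/3707)
flip (109/3707) -> (3707/109): both odd, 109 mod 4 = 1, 3707 mod 4 = 3, so the flip contributes +1; sign now -1
(3707/109): 3707 mod 109 = 1, so (3707/109) = (1/109)
reached (1/109) = 1, so the symbol is -1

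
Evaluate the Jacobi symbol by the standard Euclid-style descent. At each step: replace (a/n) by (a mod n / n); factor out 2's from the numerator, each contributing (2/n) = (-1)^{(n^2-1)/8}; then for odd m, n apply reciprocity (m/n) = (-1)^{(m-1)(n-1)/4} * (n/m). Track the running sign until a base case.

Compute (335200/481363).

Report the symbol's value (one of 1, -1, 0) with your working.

factor out 2^5: 335200 = 2^5·10475; with 481363 mod 8 = 3, (2/481363) = -1; sign now -1; continue with (10475/481363)
flip (10475/481363) -> (481363/10475): both odd, 10475 mod 4 = 3, 481363 mod 4 = 3, so the flip contributes -1; sign now +1
(481363/10475): 481363 mod 10475 = 9988, so (481363/10475) = (9988/10475)
factor out 2^2: 9988 = 2^2·2497; with 10475 mod 8 = 3, (2/10475) = -1; sign now +1; continue with (2497/10475)
flip (2497/10475) -> (10475/2497): both odd, 2497 mod 4 = 1, 10475 mod 4 = 3, so the flip contributes +1; sign now +1
(10475/2497): 10475 mod 2497 = 487, so (10475/2497) = (487/2497)
flip (487/2497) -> (2497/487): both odd, 487 mod 4 = 3, 2497 mod 4 = 1, so the flip contributes +1; sign now +1
(2497/487): 2497 mod 487 = 62, so (2497/487) = (62/487)
factor out 2^1: 62 = 2^1·31; with 487 mod 8 = 7, (2/487) = +1; sign now +1; continue with (31/487)
flip (31/487) -> (487/31): both odd, 31 mod 4 = 3, 487 mod 4 = 3, so the flip contributes -1; sign now -1
(487/31): 487 mod 31 = 22, so (487/31) = (22/31)
factor out 2^1: 22 = 2^1·11; with 31 mod 8 = 7, (2/31) = +1; sign now -1; continue with (11/31)
flip (11/31) -> (31/11): both odd, 11 mod 4 = 3, 31 mod 4 = 3, so the flip contributes -1; sign now +1
(31/11): 31 mod 11 = 9, so (31/11) = (9/11)
flip (9/11) -> (11/9): both odd, 9 mod 4 = 1, 11 mod 4 = 3, so the flip contributes +1; sign now +1
(11/9): 11 mod 9 = 2, so (11/9) = (2/9)
factor out 2^1: 2 = 2^1·1; with 9 mod 8 = 1, (2/9) = +1; sign now +1; continue with (1/9)
reached (1/9) = 1, so the symbol is +1

1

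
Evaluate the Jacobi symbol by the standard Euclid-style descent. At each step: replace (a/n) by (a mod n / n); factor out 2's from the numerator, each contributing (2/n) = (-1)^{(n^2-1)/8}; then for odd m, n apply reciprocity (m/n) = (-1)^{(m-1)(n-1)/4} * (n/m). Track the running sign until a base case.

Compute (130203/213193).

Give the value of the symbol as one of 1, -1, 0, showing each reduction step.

reciprocity: (130203/213193) = +1·(213193/130203) since 130203 mod 4 = 3, 213193 mod 4 = 1; sign now +1
(213193/130203) = (82990/130203)   [reduce mod 130203]
82990 = 2^1·41495; (2/130203) = -1 since 130203 mod 8 = 3, so (82990/130203) = (-1)^1·(41495/130203); sign now -1
reciprocity: (41495/130203) = -1·(130203/41495) since 41495 mod 4 = 3, 130203 mod 4 = 3; sign now +1
(130203/41495) = (5718/41495)   [reduce mod 41495]
5718 = 2^1·2859; (2/41495) = +1 since 41495 mod 8 = 7, so (5718/41495) = (+1)^1·(2859/41495); sign now +1
reciprocity: (2859/41495) = -1·(41495/2859) since 2859 mod 4 = 3, 41495 mod 4 = 3; sign now -1
(41495/2859) = (1469/2859)   [reduce mod 2859]
reciprocity: (1469/2859) = +1·(2859/1469) since 1469 mod 4 = 1, 2859 mod 4 = 3; sign now -1
(2859/1469) = (1390/1469)   [reduce mod 1469]
1390 = 2^1·695; (2/1469) = -1 since 1469 mod 8 = 5, so (1390/1469) = (-1)^1·(695/1469); sign now +1
reciprocity: (695/1469) = +1·(1469/695) since 695 mod 4 = 3, 1469 mod 4 = 1; sign now +1
(1469/695) = (79/695)   [reduce mod 695]
reciprocity: (79/695) = -1·(695/79) since 79 mod 4 = 3, 695 mod 4 = 3; sign now -1
(695/79) = (63/79)   [reduce mod 79]
reciprocity: (63/79) = -1·(79/63) since 63 mod 4 = 3, 79 mod 4 = 3; sign now +1
(79/63) = (16/63)   [reduce mod 63]
16 = 2^4·1; (2/63) = +1 since 63 mod 8 = 7, so (16/63) = (+1)^4·(1/63); sign now +1
(1/63) = 1; final value = sign = +1

1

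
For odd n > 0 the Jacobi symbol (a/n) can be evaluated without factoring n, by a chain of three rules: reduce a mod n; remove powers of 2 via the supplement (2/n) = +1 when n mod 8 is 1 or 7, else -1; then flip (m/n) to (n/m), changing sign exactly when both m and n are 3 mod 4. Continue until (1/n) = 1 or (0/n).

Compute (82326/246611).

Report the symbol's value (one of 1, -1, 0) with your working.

82326 = 2^1·41163; (2/246611) = -1 since 246611 mod 8 = 3, so (82326/246611) = (-1)^1·(41163/246611); sign now -1
reciprocity: (41163/246611) = -1·(246611/41163) since 41163 mod 4 = 3, 246611 mod 4 = 3; sign now +1
(246611/41163) = (40796/41163)   [reduce mod 41163]
40796 = 2^2·10199; (2/41163) = -1 since 41163 mod 8 = 3, so (40796/41163) = (-1)^2·(10199/41163); sign now +1
reciprocity: (10199/41163) = -1·(41163/10199) since 10199 mod 4 = 3, 41163 mod 4 = 3; sign now -1
(41163/10199) = (367/10199)   [reduce mod 10199]
reciprocity: (367/10199) = -1·(10199/367) since 367 mod 4 = 3, 10199 mod 4 = 3; sign now +1
(10199/367) = (290/367)   [reduce mod 367]
290 = 2^1·145; (2/367) = +1 since 367 mod 8 = 7, so (290/367) = (+1)^1·(145/367); sign now +1
reciprocity: (145/367) = +1·(367/145) since 145 mod 4 = 1, 367 mod 4 = 3; sign now +1
(367/145) = (77/145)   [reduce mod 145]
reciprocity: (77/145) = +1·(145/77) since 77 mod 4 = 1, 145 mod 4 = 1; sign now +1
(145/77) = (68/77)   [reduce mod 77]
68 = 2^2·17; (2/77) = -1 since 77 mod 8 = 5, so (68/77) = (-1)^2·(17/77); sign now +1
reciprocity: (17/77) = +1·(77/17) since 17 mod 4 = 1, 77 mod 4 = 1; sign now +1
(77/17) = (9/17)   [reduce mod 17]
reciprocity: (9/17) = +1·(17/9) since 9 mod 4 = 1, 17 mod 4 = 1; sign now +1
(17/9) = (8/9)   [reduce mod 9]
8 = 2^3·1; (2/9) = +1 since 9 mod 8 = 1, so (8/9) = (+1)^3·(1/9); sign now +1
(1/9) = 1; final value = sign = +1

1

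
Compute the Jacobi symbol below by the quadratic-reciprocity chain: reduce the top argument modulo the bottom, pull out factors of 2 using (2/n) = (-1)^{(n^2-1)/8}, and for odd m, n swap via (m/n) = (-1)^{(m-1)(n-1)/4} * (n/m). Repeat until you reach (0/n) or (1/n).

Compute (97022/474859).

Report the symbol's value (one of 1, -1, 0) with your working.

1

97022 = 2^1·48511; (2/474859) = -1 since 474859 mod 8 = 3, so (97022/474859) = (-1)^1·(48511/474859); sign now -1
reciprocity: (48511/474859) = -1·(474859/48511) since 48511 mod 4 = 3, 474859 mod 4 = 3; sign now +1
(474859/48511) = (38260/48511)   [reduce mod 48511]
38260 = 2^2·9565; (2/48511) = +1 since 48511 mod 8 = 7, so (38260/48511) = (+1)^2·(9565/48511); sign now +1
reciprocity: (9565/48511) = +1·(48511/9565) since 9565 mod 4 = 1, 48511 mod 4 = 3; sign now +1
(48511/9565) = (686/9565)   [reduce mod 9565]
686 = 2^1·343; (2/9565) = -1 since 9565 mod 8 = 5, so (686/9565) = (-1)^1·(343/9565); sign now -1
reciprocity: (343/9565) = +1·(9565/343) since 343 mod 4 = 3, 9565 mod 4 = 1; sign now -1
(9565/343) = (304/343)   [reduce mod 343]
304 = 2^4·19; (2/343) = +1 since 343 mod 8 = 7, so (304/343) = (+1)^4·(19/343); sign now -1
reciprocity: (19/343) = -1·(343/19) since 19 mod 4 = 3, 343 mod 4 = 3; sign now +1
(343/19) = (1/19)   [reduce mod 19]
(1/19) = 1; final value = sign = +1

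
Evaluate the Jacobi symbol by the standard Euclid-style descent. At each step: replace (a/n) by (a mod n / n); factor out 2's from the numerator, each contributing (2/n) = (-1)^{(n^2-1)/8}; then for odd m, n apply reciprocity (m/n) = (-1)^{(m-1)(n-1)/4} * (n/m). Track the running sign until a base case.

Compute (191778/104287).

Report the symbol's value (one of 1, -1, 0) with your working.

(191778/104287) = (87491/104287)   [reduce mod 104287]
reciprocity: (87491/104287) = -1·(104287/87491) since 87491 mod 4 = 3, 104287 mod 4 = 3; sign now -1
(104287/87491) = (16796/87491)   [reduce mod 87491]
16796 = 2^2·4199; (2/87491) = -1 since 87491 mod 8 = 3, so (16796/87491) = (-1)^2·(4199/87491); sign now -1
reciprocity: (4199/87491) = -1·(87491/4199) since 4199 mod 4 = 3, 87491 mod 4 = 3; sign now +1
(87491/4199) = (3511/4199)   [reduce mod 4199]
reciprocity: (3511/4199) = -1·(4199/3511) since 3511 mod 4 = 3, 4199 mod 4 = 3; sign now -1
(4199/3511) = (688/3511)   [reduce mod 3511]
688 = 2^4·43; (2/3511) = +1 since 3511 mod 8 = 7, so (688/3511) = (+1)^4·(43/3511); sign now -1
reciprocity: (43/3511) = -1·(3511/43) since 43 mod 4 = 3, 3511 mod 4 = 3; sign now +1
(3511/43) = (28/43)   [reduce mod 43]
28 = 2^2·7; (2/43) = -1 since 43 mod 8 = 3, so (28/43) = (-1)^2·(7/43); sign now +1
reciprocity: (7/43) = -1·(43/7) since 7 mod 4 = 3, 43 mod 4 = 3; sign now -1
(43/7) = (1/7)   [reduce mod 7]
(1/7) = 1; final value = sign = -1

-1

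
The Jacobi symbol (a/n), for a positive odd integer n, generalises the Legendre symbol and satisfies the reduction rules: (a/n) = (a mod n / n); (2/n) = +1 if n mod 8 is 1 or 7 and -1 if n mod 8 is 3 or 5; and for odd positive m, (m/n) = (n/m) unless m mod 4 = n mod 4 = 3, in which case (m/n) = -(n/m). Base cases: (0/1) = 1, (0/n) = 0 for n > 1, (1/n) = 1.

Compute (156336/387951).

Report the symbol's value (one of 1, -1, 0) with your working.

0

factor out 2^4: 156336 = 2^4·9771; with 387951 mod 8 = 7, (2/387951) = +1; sign now +1; continue with (9771/387951)
flip (9771/387951) -> (387951/9771): both odd, 9771 mod 4 = 3, 387951 mod 4 = 3, so the flip contributes -1; sign now -1
(387951/9771): 387951 mod 9771 = 6882, so (387951/9771) = (6882/9771)
factor out 2^1: 6882 = 2^1·3441; with 9771 mod 8 = 3, (2/9771) = -1; sign now +1; continue with (3441/9771)
flip (3441/9771) -> (9771/3441): both odd, 3441 mod 4 = 1, 9771 mod 4 = 3, so the flip contributes +1; sign now +1
(9771/3441): 9771 mod 3441 = 2889, so (9771/3441) = (2889/3441)
flip (2889/3441) -> (3441/2889): both odd, 2889 mod 4 = 1, 3441 mod 4 = 1, so the flip contributes +1; sign now +1
(3441/2889): 3441 mod 2889 = 552, so (3441/2889) = (552/2889)
factor out 2^3: 552 = 2^3·69; with 2889 mod 8 = 1, (2/2889) = +1; sign now +1; continue with (69/2889)
flip (69/2889) -> (2889/69): both odd, 69 mod 4 = 1, 2889 mod 4 = 1, so the flip contributes +1; sign now +1
(2889/69): 2889 mod 69 = 60, so (2889/69) = (60/69)
factor out 2^2: 60 = 2^2·15; with 69 mod 8 = 5, (2/69) = -1; sign now +1; continue with (15/69)
flip (15/69) -> (69/15): both odd, 15 mod 4 = 3, 69 mod 4 = 1, so the flip contributes +1; sign now +1
(69/15): 69 mod 15 = 9, so (69/15) = (9/15)
flip (9/15) -> (15/9): both odd, 9 mod 4 = 1, 15 mod 4 = 3, so the flip contributes +1; sign now +1
(15/9): 15 mod 9 = 6, so (15/9) = (6/9)
factor out 2^1: 6 = 2^1·3; with 9 mod 8 = 1, (2/9) = +1; sign now +1; continue with (3/9)
flip (3/9) -> (9/3): both odd, 3 mod 4 = 3, 9 mod 4 = 1, so the flip contributes +1; sign now +1
(9/3): 9 mod 3 = 0, so (9/3) = (0/3)
reached (0/3); gcd(a, n) > 1, so (0/3) = 0 and the symbol is 0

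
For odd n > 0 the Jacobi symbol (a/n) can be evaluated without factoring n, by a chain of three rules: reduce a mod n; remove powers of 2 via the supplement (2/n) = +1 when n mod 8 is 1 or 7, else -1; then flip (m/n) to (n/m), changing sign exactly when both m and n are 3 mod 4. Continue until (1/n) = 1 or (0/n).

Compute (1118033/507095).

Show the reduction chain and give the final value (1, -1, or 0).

(1118033/507095) = (103843/507095)   [reduce mod 507095]
reciprocity: (103843/507095) = -1·(507095/103843) since 103843 mod 4 = 3, 507095 mod 4 = 3; sign now -1
(507095/103843) = (91723/103843)   [reduce mod 103843]
reciprocity: (91723/103843) = -1·(103843/91723) since 91723 mod 4 = 3, 103843 mod 4 = 3; sign now +1
(103843/91723) = (12120/91723)   [reduce mod 91723]
12120 = 2^3·1515; (2/91723) = -1 since 91723 mod 8 = 3, so (12120/91723) = (-1)^3·(1515/91723); sign now -1
reciprocity: (1515/91723) = -1·(91723/1515) since 1515 mod 4 = 3, 91723 mod 4 = 3; sign now +1
(91723/1515) = (823/1515)   [reduce mod 1515]
reciprocity: (823/1515) = -1·(1515/823) since 823 mod 4 = 3, 1515 mod 4 = 3; sign now -1
(1515/823) = (692/823)   [reduce mod 823]
692 = 2^2·173; (2/823) = +1 since 823 mod 8 = 7, so (692/823) = (+1)^2·(173/823); sign now -1
reciprocity: (173/823) = +1·(823/173) since 173 mod 4 = 1, 823 mod 4 = 3; sign now -1
(823/173) = (131/173)   [reduce mod 173]
reciprocity: (131/173) = +1·(173/131) since 131 mod 4 = 3, 173 mod 4 = 1; sign now -1
(173/131) = (42/131)   [reduce mod 131]
42 = 2^1·21; (2/131) = -1 since 131 mod 8 = 3, so (42/131) = (-1)^1·(21/131); sign now +1
reciprocity: (21/131) = +1·(131/21) since 21 mod 4 = 1, 131 mod 4 = 3; sign now +1
(131/21) = (5/21)   [reduce mod 21]
reciprocity: (5/21) = +1·(21/5) since 5 mod 4 = 1, 21 mod 4 = 1; sign now +1
(21/5) = (1/5)   [reduce mod 5]
(1/5) = 1; final value = sign = +1

1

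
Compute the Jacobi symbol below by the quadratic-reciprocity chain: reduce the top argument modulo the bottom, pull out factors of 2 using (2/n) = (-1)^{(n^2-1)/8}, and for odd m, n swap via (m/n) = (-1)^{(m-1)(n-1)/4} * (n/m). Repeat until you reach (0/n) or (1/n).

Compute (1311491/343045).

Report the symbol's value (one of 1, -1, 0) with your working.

(1311491/343045) = (282356/343045)   [reduce mod 343045]
282356 = 2^2·70589; (2/343045) = -1 since 343045 mod 8 = 5, so (282356/343045) = (-1)^2·(70589/343045); sign now +1
reciprocity: (70589/343045) = +1·(343045/70589) since 70589 mod 4 = 1, 343045 mod 4 = 1; sign now +1
(343045/70589) = (60689/70589)   [reduce mod 70589]
reciprocity: (60689/70589) = +1·(70589/60689) since 60689 mod 4 = 1, 70589 mod 4 = 1; sign now +1
(70589/60689) = (9900/60689)   [reduce mod 60689]
9900 = 2^2·2475; (2/60689) = +1 since 60689 mod 8 = 1, so (9900/60689) = (+1)^2·(2475/60689); sign now +1
reciprocity: (2475/60689) = +1·(60689/2475) since 2475 mod 4 = 3, 60689 mod 4 = 1; sign now +1
(60689/2475) = (1289/2475)   [reduce mod 2475]
reciprocity: (1289/2475) = +1·(2475/1289) since 1289 mod 4 = 1, 2475 mod 4 = 3; sign now +1
(2475/1289) = (1186/1289)   [reduce mod 1289]
1186 = 2^1·593; (2/1289) = +1 since 1289 mod 8 = 1, so (1186/1289) = (+1)^1·(593/1289); sign now +1
reciprocity: (593/1289) = +1·(1289/593) since 593 mod 4 = 1, 1289 mod 4 = 1; sign now +1
(1289/593) = (103/593)   [reduce mod 593]
reciprocity: (103/593) = +1·(593/103) since 103 mod 4 = 3, 593 mod 4 = 1; sign now +1
(593/103) = (78/103)   [reduce mod 103]
78 = 2^1·39; (2/103) = +1 since 103 mod 8 = 7, so (78/103) = (+1)^1·(39/103); sign now +1
reciprocity: (39/103) = -1·(103/39) since 39 mod 4 = 3, 103 mod 4 = 3; sign now -1
(103/39) = (25/39)   [reduce mod 39]
reciprocity: (25/39) = +1·(39/25) since 25 mod 4 = 1, 39 mod 4 = 3; sign now -1
(39/25) = (14/25)   [reduce mod 25]
14 = 2^1·7; (2/25) = +1 since 25 mod 8 = 1, so (14/25) = (+1)^1·(7/25); sign now -1
reciprocity: (7/25) = +1·(25/7) since 7 mod 4 = 3, 25 mod 4 = 1; sign now -1
(25/7) = (4/7)   [reduce mod 7]
4 = 2^2·1; (2/7) = +1 since 7 mod 8 = 7, so (4/7) = (+1)^2·(1/7); sign now -1
(1/7) = 1; final value = sign = -1

-1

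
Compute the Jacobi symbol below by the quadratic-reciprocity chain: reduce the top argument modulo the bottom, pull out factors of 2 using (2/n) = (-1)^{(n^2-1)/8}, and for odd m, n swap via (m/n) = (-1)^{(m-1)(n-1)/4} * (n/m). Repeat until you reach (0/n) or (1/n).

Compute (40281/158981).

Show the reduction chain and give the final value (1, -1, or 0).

reciprocity: (40281/158981) = +1·(158981/40281) since 40281 mod 4 = 1, 158981 mod 4 = 1; sign now +1
(158981/40281) = (38138/40281)   [reduce mod 40281]
38138 = 2^1·19069; (2/40281) = +1 since 40281 mod 8 = 1, so (38138/40281) = (+1)^1·(19069/40281); sign now +1
reciprocity: (19069/40281) = +1·(40281/19069) since 19069 mod 4 = 1, 40281 mod 4 = 1; sign now +1
(40281/19069) = (2143/19069)   [reduce mod 19069]
reciprocity: (2143/19069) = +1·(19069/2143) since 2143 mod 4 = 3, 19069 mod 4 = 1; sign now +1
(19069/2143) = (1925/2143)   [reduce mod 2143]
reciprocity: (1925/2143) = +1·(2143/1925) since 1925 mod 4 = 1, 2143 mod 4 = 3; sign now +1
(2143/1925) = (218/1925)   [reduce mod 1925]
218 = 2^1·109; (2/1925) = -1 since 1925 mod 8 = 5, so (218/1925) = (-1)^1·(109/1925); sign now -1
reciprocity: (109/1925) = +1·(1925/109) since 109 mod 4 = 1, 1925 mod 4 = 1; sign now -1
(1925/109) = (72/109)   [reduce mod 109]
72 = 2^3·9; (2/109) = -1 since 109 mod 8 = 5, so (72/109) = (-1)^3·(9/109); sign now +1
reciprocity: (9/109) = +1·(109/9) since 9 mod 4 = 1, 109 mod 4 = 1; sign now +1
(109/9) = (1/9)   [reduce mod 9]
(1/9) = 1; final value = sign = +1

1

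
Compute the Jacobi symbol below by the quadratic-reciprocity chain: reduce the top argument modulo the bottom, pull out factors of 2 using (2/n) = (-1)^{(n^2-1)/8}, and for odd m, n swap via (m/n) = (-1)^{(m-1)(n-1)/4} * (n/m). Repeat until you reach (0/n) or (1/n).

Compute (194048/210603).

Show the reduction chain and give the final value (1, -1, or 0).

-1

factor out 2^9: 194048 = 2^9·379; with 210603 mod 8 = 3, (2/210603) = -1; sign now -1; continue with (379/210603)
flip (379/210603) -> (210603/379): both odd, 379 mod 4 = 3, 210603 mod 4 = 3, so the flip contributes -1; sign now +1
(210603/379): 210603 mod 379 = 258, so (210603/379) = (258/379)
factor out 2^1: 258 = 2^1·129; with 379 mod 8 = 3, (2/379) = -1; sign now -1; continue with (129/379)
flip (129/379) -> (379/129): both odd, 129 mod 4 = 1, 379 mod 4 = 3, so the flip contributes +1; sign now -1
(379/129): 379 mod 129 = 121, so (379/129) = (121/129)
flip (121/129) -> (129/121): both odd, 121 mod 4 = 1, 129 mod 4 = 1, so the flip contributes +1; sign now -1
(129/121): 129 mod 121 = 8, so (129/121) = (8/121)
factor out 2^3: 8 = 2^3·1; with 121 mod 8 = 1, (2/121) = +1; sign now -1; continue with (1/121)
reached (1/121) = 1, so the symbol is -1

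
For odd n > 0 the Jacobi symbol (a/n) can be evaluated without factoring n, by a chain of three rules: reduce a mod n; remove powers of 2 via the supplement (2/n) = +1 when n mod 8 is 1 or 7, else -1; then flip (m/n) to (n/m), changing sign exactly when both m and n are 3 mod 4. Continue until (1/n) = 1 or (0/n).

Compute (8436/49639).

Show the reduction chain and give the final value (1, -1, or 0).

8436 = 2^2·2109; (2/49639) = +1 since 49639 mod 8 = 7, so (8436/49639) = (+1)^2·(2109/49639); sign now +1
reciprocity: (2109/49639) = +1·(49639/2109) since 2109 mod 4 = 1, 49639 mod 4 = 3; sign now +1
(49639/2109) = (1132/2109)   [reduce mod 2109]
1132 = 2^2·283; (2/2109) = -1 since 2109 mod 8 = 5, so (1132/2109) = (-1)^2·(283/2109); sign now +1
reciprocity: (283/2109) = +1·(2109/283) since 283 mod 4 = 3, 2109 mod 4 = 1; sign now +1
(2109/283) = (128/283)   [reduce mod 283]
128 = 2^7·1; (2/283) = -1 since 283 mod 8 = 3, so (128/283) = (-1)^7·(1/283); sign now -1
(1/283) = 1; final value = sign = -1

-1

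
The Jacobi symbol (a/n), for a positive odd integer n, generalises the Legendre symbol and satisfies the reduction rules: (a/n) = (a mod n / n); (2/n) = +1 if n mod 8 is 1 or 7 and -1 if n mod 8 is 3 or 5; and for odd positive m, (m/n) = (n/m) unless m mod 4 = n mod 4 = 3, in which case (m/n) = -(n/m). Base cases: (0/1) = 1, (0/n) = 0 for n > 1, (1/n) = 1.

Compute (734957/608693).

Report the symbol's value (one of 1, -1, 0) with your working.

1

(734957/608693) = (126264/608693)   [reduce mod 608693]
126264 = 2^3·15783; (2/608693) = -1 since 608693 mod 8 = 5, so (126264/608693) = (-1)^3·(15783/608693); sign now -1
reciprocity: (15783/608693) = +1·(608693/15783) since 15783 mod 4 = 3, 608693 mod 4 = 1; sign now -1
(608693/15783) = (8939/15783)   [reduce mod 15783]
reciprocity: (8939/15783) = -1·(15783/8939) since 8939 mod 4 = 3, 15783 mod 4 = 3; sign now +1
(15783/8939) = (6844/8939)   [reduce mod 8939]
6844 = 2^2·1711; (2/8939) = -1 since 8939 mod 8 = 3, so (6844/8939) = (-1)^2·(1711/8939); sign now +1
reciprocity: (1711/8939) = -1·(8939/1711) since 1711 mod 4 = 3, 8939 mod 4 = 3; sign now -1
(8939/1711) = (384/1711)   [reduce mod 1711]
384 = 2^7·3; (2/1711) = +1 since 1711 mod 8 = 7, so (384/1711) = (+1)^7·(3/1711); sign now -1
reciprocity: (3/1711) = -1·(1711/3) since 3 mod 4 = 3, 1711 mod 4 = 3; sign now +1
(1711/3) = (1/3)   [reduce mod 3]
(1/3) = 1; final value = sign = +1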